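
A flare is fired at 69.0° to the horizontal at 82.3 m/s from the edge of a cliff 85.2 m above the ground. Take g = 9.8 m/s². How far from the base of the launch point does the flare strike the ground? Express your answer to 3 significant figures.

493 m

Components: v_x = 82.3 cos 69.0° = 29.49 m/s, v_y = 82.3 sin 69.0° = 76.83 m/s.
Vertical: 0 = 85.2 + 76.83 t − ½(9.8) t² ⇒ 4.900 t² − 76.83 t − 85.2 = 0.
t = [76.83 + √(5903 + 1670)] / 9.800 = 16.72 s.
Horizontal: R = v_x · t = 29.49 × 16.72 = 493 m.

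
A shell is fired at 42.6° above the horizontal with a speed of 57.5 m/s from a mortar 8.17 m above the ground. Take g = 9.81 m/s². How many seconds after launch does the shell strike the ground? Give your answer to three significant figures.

8.14 s

Vertical component: v_y = 57.5 sin 42.6° = 38.92 m/s.
Taking up as positive with launch at y = 8.17 m, landing at y = 0: 0 = 8.17 + 38.92 t − ½(9.81) t².
Solving 4.905 t² − 38.92 t − 8.17 = 0 gives t = [38.92 + √(38.92² + 4·4.905·8.17)] / 9.810 = 8.14 s.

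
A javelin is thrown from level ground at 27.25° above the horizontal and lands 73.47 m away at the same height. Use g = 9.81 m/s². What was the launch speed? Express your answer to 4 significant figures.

29.75 m/s

On level ground, R = v₀² sin(2θ) / g, so v₀ = √(R g / sin 2θ).
sin(2 × 27.25°) = 0.8141.
v₀ = √(73.47 × 9.81 / 0.8141) = √885.32 = 29.75 m/s.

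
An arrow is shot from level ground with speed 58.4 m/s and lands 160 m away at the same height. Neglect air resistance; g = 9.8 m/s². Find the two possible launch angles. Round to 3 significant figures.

13.7° and 76.3°

Level-ground range: R = v₀² sin(2θ)/g ⇒ sin 2θ = R g / v₀² = 160×9.8/58.4² = 0.4597.
2θ = arcsin(0.4597) = 27.37° or 180° − 27.37° = 152.63°.
So θ = 13.7° or θ = 76.3°.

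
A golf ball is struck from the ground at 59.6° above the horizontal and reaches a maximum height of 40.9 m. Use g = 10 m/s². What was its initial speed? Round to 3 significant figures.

At maximum height v_y = 0, so (v₀ sin θ)² = 2 g H.
v₀ sin 59.6° = √(2 × 10 × 40.9) = 28.60 m/s.
v₀ = 28.60 / sin 59.6° = 28.60 / 0.8625 = 33.2 m/s.

33.2 m/s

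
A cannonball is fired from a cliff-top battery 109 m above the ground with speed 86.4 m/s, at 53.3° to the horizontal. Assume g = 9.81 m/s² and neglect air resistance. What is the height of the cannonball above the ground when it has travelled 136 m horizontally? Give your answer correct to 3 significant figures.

257 m

v_x = 86.4 cos 53.3° = 51.63 m/s, v_y0 = 86.4 sin 53.3° = 69.27 m/s.
Time to reach x = 136 m: t = x / v_x = 136 / 51.63 = 2.634 s.
y = 109 + v_y0 t − ½ g t² = 109 + 69.27×2.634 − 4.905×2.634² = 257 m.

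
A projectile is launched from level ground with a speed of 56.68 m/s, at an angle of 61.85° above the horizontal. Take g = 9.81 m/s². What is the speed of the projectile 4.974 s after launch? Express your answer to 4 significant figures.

v_x = 56.68 cos 61.85° = 26.741 m/s (constant).
v_y(t) = 56.68 sin 61.85° − g t = 49.976 − 9.81 × 4.974 = 1.1811 m/s.
Speed = √(v_x² + v_y²) = √(715.08 + 1.3950) = 26.77 m/s.

26.77 m/s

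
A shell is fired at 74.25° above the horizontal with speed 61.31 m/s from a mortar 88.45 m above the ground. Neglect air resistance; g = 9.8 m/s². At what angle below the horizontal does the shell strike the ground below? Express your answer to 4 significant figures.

77.02°

v_x = 61.31 cos 74.25° = 16.642 m/s.
At impact |v_y| = √(v_y0² + 2 g h) = √(59.008² + 2×9.8×88.45) = 72.219 m/s.
Angle below horizontal = arctan(|v_y| / v_x) = arctan(72.219 / 16.642) = 77.02°.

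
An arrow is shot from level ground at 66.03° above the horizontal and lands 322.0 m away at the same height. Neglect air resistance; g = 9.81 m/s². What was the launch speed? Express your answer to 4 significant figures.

On level ground, R = v₀² sin(2θ) / g, so v₀ = √(R g / sin 2θ).
sin(2 × 66.03°) = 0.7424.
v₀ = √(322.0 × 9.81 / 0.7424) = √4254.9 = 65.23 m/s.

65.23 m/s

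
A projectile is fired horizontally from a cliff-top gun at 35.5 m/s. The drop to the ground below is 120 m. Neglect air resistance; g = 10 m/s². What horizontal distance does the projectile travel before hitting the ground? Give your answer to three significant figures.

Initial vertical velocity is zero, so the fall time comes from h = ½ g t²: t = √(2 × 120 / 10) = 4.899 s.
Horizontal motion is uniform at 35.5 m/s, so x = 35.5 × 4.899 = 174 m.

174 m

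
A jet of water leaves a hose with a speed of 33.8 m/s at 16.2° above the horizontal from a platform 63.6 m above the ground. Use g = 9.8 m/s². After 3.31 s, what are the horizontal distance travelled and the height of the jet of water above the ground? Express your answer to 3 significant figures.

v_x = 33.8 cos 16.2° = 32.46 m/s; v_y0 = 33.8 sin 16.2° = 9.430 m/s.
x = v_x t = 32.46 × 3.31 = 107 m.
y = 63.6 + v_y0 t − ½ g t² = 41.1 m.

x = 107 m, y = 41.1 m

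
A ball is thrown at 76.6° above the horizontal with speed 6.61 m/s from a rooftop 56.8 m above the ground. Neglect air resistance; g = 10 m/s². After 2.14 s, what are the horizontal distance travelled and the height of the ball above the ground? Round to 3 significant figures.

x = 3.28 m, y = 47.7 m

v_x = 6.61 cos 76.6° = 1.532 m/s; v_y0 = 6.61 sin 76.6° = 6.430 m/s.
x = v_x t = 1.532 × 2.14 = 3.28 m.
y = 56.8 + v_y0 t − ½ g t² = 47.7 m.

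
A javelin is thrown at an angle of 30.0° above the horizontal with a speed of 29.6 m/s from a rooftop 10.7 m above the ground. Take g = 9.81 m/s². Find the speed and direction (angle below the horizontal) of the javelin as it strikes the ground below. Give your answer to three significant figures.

33.0 m/s at 38.9° below the horizontal

v_x = 29.6 cos 30.0° = 25.63 m/s (constant).
|v_y| at impact = √((14.80)² + 2×9.81×10.7) = 20.71 m/s.
Speed = √(25.63² + 20.71²) = 33.0 m/s; angle = arctan(20.71/25.63) = 38.9° below horizontal.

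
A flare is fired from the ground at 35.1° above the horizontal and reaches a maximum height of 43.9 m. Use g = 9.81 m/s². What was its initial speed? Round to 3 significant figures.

51.0 m/s

At maximum height v_y = 0, so (v₀ sin θ)² = 2 g H.
v₀ sin 35.1° = √(2 × 9.81 × 43.9) = 29.35 m/s.
v₀ = 29.35 / sin 35.1° = 29.35 / 0.5750 = 51.0 m/s.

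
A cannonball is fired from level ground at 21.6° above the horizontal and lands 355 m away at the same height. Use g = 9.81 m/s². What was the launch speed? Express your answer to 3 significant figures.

On level ground, R = v₀² sin(2θ) / g, so v₀ = √(R g / sin 2θ).
sin(2 × 21.6°) = 0.6845.
v₀ = √(355 × 9.81 / 0.6845) = √5088 = 71.3 m/s.

71.3 m/s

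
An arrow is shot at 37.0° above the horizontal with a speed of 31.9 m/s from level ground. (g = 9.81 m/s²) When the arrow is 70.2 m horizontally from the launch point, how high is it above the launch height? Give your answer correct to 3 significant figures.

v_x = 31.9 cos 37.0° = 25.48 m/s, v_y0 = 31.9 sin 37.0° = 19.20 m/s.
Time to reach x = 70.2 m: t = x / v_x = 70.2 / 25.48 = 2.755 s.
y = v_y0 t − ½ g t² = 19.20×2.755 − 4.905×2.755² = 15.7 m.

15.7 m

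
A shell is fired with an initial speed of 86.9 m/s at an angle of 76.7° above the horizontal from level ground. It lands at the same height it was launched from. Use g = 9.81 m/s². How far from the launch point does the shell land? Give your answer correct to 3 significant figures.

345 m

For level ground, R = v₀² sin(2θ) / g.
sin(2 × 76.7°) = sin 153.4° = 0.4478.
R = (86.9)² × 0.4478 / 9.81 = 345 m.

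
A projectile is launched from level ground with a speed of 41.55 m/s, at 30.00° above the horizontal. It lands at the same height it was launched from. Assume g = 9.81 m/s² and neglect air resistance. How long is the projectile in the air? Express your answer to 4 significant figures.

4.235 s

Vertical component: v_y = 41.55 sin 30.00° = 20.775 m/s.
For a projectile landing at launch height, time of flight is t = 2 v_y / g = 2 × 20.775 / 9.81 = 4.235 s.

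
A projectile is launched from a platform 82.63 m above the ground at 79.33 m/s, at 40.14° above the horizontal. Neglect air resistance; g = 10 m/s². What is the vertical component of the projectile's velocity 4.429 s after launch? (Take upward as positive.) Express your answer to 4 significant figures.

6.851 m/s

Initial vertical component: v_y0 = 79.33 sin 40.14° = 51.141 m/s.
v_y(t) = v_y0 − g t = 51.141 − 10 × 4.429 = 6.851 m/s.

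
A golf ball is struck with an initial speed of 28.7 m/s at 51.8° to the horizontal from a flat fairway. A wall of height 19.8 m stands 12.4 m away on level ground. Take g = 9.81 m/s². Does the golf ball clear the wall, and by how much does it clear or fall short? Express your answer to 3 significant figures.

v_x = 28.7 cos 51.8° = 17.75 m/s; v_y0 = 28.7 sin 51.8° = 22.55 m/s.
Time to reach the wall: t = 12.4 / 17.75 = 0.6986 s.
Height at that point: y = 22.55×0.6986 − 4.905×0.6986² = 13.36 m.
That is 19.8 − 13.36 = 6.44 m below the top of the wall, so the golf ball does not clear it.

No — it falls 6.44 m short of clearing the wall.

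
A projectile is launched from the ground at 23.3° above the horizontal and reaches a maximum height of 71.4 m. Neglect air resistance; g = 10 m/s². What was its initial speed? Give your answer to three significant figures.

At maximum height v_y = 0, so (v₀ sin θ)² = 2 g H.
v₀ sin 23.3° = √(2 × 10 × 71.4) = 37.79 m/s.
v₀ = 37.79 / sin 23.3° = 37.79 / 0.3955 = 95.5 m/s.

95.5 m/s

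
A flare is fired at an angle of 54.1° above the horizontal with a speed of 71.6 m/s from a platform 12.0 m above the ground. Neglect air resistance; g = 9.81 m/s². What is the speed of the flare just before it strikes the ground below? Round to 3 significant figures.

v_x = 71.6 cos 54.1° = 41.98 m/s is unchanged throughout.
For the vertical component, v_y² = v_y0² + 2 g h = (58.00)² + 2×9.81×12.0 = 3599, so |v_y| = 59.99 m/s.
Impact speed = √(v_x² + v_y²) = √(1762 + 3599) = 73.2 m/s.

73.2 m/s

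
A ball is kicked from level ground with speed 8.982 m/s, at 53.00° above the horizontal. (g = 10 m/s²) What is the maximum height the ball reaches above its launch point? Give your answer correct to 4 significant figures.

2.573 m

Vertical component of launch velocity: v_y = 8.982 sin 53.00° = 7.1733 m/s.
At the highest point the vertical velocity is zero, so v_y² = 2 g h_max.
h_max = (7.1733)² / (2 × 10) = 51.456 / 20.00 = 2.573 m.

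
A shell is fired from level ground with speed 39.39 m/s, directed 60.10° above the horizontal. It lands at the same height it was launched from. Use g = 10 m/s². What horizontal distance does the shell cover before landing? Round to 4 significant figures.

134.1 m

Components: v_x = 39.39 cos 60.10° = 19.635 m/s, v_y = 39.39 sin 60.10° = 34.147 m/s.
Time of flight (same landing height): t = 2 v_y / g = 2 × 34.147 / 10 = 6.8294 s.
Range: R = v_x · t = 19.635 × 6.8294 = 134.1 m.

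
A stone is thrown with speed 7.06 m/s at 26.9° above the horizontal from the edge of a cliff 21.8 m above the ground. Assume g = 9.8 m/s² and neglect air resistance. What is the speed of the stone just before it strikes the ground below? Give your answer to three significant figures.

v_x = 7.06 cos 26.9° = 6.296 m/s is unchanged throughout.
For the vertical component, v_y² = v_y0² + 2 g h = (3.194)² + 2×9.8×21.8 = 437.5, so |v_y| = 20.92 m/s.
Impact speed = √(v_x² + v_y²) = √(39.64 + 437.5) = 21.8 m/s.

21.8 m/s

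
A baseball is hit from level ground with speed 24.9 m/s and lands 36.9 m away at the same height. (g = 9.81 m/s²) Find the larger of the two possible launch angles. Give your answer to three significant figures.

72.1°

Level-ground range: R = v₀² sin(2θ)/g ⇒ sin 2θ = R g / v₀² = 36.9×9.81/24.9² = 0.5838.
2θ = arcsin(0.5838) = 35.72° or 180° − 35.72° = 144.28°.
So θ = 17.9° or θ = 72.1°.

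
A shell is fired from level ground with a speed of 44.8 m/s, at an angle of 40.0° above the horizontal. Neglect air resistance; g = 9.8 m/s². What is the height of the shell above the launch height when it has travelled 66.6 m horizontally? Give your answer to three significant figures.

v_x = 44.8 cos 40.0° = 34.32 m/s, v_y0 = 44.8 sin 40.0° = 28.80 m/s.
Time to reach x = 66.6 m: t = x / v_x = 66.6 / 34.32 = 1.941 s.
y = v_y0 t − ½ g t² = 28.80×1.941 − 4.900×1.941² = 37.4 m.

37.4 m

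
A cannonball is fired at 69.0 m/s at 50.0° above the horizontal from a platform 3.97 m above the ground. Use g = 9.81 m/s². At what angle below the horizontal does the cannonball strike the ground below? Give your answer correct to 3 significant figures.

50.4°

v_x = 69.0 cos 50.0° = 44.35 m/s.
At impact |v_y| = √(v_y0² + 2 g h) = √(52.86² + 2×9.81×3.97) = 53.59 m/s.
Angle below horizontal = arctan(|v_y| / v_x) = arctan(53.59 / 44.35) = 50.4°.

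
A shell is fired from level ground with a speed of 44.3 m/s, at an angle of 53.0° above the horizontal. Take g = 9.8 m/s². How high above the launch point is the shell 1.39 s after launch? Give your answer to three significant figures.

39.7 m

v_y0 = 44.3 sin 53.0° = 35.38 m/s.
y(t) = v_y0 t − ½ g t² = 35.38×1.39 − 4.900×1.39² = 39.7 m.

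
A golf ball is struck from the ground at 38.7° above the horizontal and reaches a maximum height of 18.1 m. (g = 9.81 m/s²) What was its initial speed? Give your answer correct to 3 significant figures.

30.1 m/s

At maximum height v_y = 0, so (v₀ sin θ)² = 2 g H.
v₀ sin 38.7° = √(2 × 9.81 × 18.1) = 18.84 m/s.
v₀ = 18.84 / sin 38.7° = 18.84 / 0.6252 = 30.1 m/s.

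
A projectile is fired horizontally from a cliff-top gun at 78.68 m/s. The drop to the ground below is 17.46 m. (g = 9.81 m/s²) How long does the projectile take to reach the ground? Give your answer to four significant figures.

1.887 s

The horizontal speed doesn't affect the fall. With v_y0 = 0, h = ½ g t².
t = √(2 × 17.46 / 9.81) = √3.5596 = 1.887 s.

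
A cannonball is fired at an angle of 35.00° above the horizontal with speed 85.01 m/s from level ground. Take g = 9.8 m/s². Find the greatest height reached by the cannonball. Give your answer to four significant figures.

121.3 m

Vertical component of launch velocity: v_y = 85.01 sin 35.00° = 48.760 m/s.
At the highest point the vertical velocity is zero, so v_y² = 2 g h_max.
h_max = (48.760)² / (2 × 9.8) = 2377.5 / 19.60 = 121.3 m.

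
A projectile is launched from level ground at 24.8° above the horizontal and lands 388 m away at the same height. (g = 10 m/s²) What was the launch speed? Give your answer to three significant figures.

71.4 m/s

On level ground, R = v₀² sin(2θ) / g, so v₀ = √(R g / sin 2θ).
sin(2 × 24.8°) = 0.7615.
v₀ = √(388 × 10 / 0.7615) = √5095 = 71.4 m/s.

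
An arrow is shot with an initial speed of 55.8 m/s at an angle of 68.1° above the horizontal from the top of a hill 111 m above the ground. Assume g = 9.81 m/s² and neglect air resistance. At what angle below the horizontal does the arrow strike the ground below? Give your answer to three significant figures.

73.4°

v_x = 55.8 cos 68.1° = 20.81 m/s.
At impact |v_y| = √(v_y0² + 2 g h) = √(51.77² + 2×9.81×111) = 69.70 m/s.
Angle below horizontal = arctan(|v_y| / v_x) = arctan(69.70 / 20.81) = 73.4°.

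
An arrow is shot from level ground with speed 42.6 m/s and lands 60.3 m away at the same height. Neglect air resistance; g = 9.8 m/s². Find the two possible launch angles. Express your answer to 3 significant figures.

Level-ground range: R = v₀² sin(2θ)/g ⇒ sin 2θ = R g / v₀² = 60.3×9.8/42.6² = 0.3256.
2θ = arcsin(0.3256) = 19.00° or 180° − 19.00° = 161.00°.
So θ = 9.50° or θ = 80.5°.

9.50° and 80.5°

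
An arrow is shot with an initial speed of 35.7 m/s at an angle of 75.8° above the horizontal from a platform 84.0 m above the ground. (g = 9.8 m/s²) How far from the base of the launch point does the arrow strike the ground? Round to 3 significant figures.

Components: v_x = 35.7 cos 75.8° = 8.757 m/s, v_y = 35.7 sin 75.8° = 34.61 m/s.
Vertical: 0 = 84.0 + 34.61 t − ½(9.8) t² ⇒ 4.900 t² − 34.61 t − 84.0 = 0.
t = [34.61 + √(1198 + 1646)] / 9.800 = 8.973 s.
Horizontal: R = v_x · t = 8.757 × 8.973 = 78.6 m.

78.6 m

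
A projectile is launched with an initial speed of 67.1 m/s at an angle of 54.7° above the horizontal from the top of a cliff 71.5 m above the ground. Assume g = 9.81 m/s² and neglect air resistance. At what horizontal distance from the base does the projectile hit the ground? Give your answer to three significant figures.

Components: v_x = 67.1 cos 54.7° = 38.77 m/s, v_y = 67.1 sin 54.7° = 54.76 m/s.
Vertical: 0 = 71.5 + 54.76 t − ½(9.81) t² ⇒ 4.905 t² − 54.76 t − 71.5 = 0.
t = [54.76 + √(2999 + 1403)] / 9.810 = 12.35 s.
Horizontal: R = v_x · t = 38.77 × 12.35 = 479 m.

479 m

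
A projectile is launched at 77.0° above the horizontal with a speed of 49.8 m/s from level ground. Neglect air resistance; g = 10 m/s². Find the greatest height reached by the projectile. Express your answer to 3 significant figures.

Vertical component of launch velocity: v_y = 49.8 sin 77.0° = 48.52 m/s.
At the highest point the vertical velocity is zero, so v_y² = 2 g h_max.
h_max = (48.52)² / (2 × 10) = 2354 / 20.00 = 118 m.

118 m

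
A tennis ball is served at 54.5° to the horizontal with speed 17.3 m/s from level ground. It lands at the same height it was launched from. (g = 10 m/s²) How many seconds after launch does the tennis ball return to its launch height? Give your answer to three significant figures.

2.82 s

Vertical component: v_y = 17.3 sin 54.5° = 14.08 m/s.
For a projectile landing at launch height, time of flight is t = 2 v_y / g = 2 × 14.08 / 10 = 2.82 s.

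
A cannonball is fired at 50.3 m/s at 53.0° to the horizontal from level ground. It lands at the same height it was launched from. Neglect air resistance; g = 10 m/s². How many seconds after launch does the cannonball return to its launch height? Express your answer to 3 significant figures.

Vertical component: v_y = 50.3 sin 53.0° = 40.17 m/s.
For a projectile landing at launch height, time of flight is t = 2 v_y / g = 2 × 40.17 / 10 = 8.03 s.

8.03 s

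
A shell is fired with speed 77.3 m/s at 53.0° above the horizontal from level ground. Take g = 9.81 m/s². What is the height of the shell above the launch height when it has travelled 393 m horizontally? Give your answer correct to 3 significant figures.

171 m

v_x = 77.3 cos 53.0° = 46.52 m/s, v_y0 = 77.3 sin 53.0° = 61.73 m/s.
Time to reach x = 393 m: t = x / v_x = 393 / 46.52 = 8.448 s.
y = v_y0 t − ½ g t² = 61.73×8.448 − 4.905×8.448² = 171 m.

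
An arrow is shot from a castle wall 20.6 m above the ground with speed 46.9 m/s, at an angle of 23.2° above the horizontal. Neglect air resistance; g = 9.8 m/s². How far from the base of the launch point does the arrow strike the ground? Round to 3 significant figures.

201 m

Components: v_x = 46.9 cos 23.2° = 43.11 m/s, v_y = 46.9 sin 23.2° = 18.48 m/s.
Vertical: 0 = 20.6 + 18.48 t − ½(9.8) t² ⇒ 4.900 t² − 18.48 t − 20.6 = 0.
t = [18.48 + √(341.5 + 403.8)] / 9.800 = 4.671 s.
Horizontal: R = v_x · t = 43.11 × 4.671 = 201 m.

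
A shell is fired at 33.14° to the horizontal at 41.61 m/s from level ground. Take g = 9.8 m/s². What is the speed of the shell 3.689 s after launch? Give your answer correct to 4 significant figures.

v_x = 41.61 cos 33.14° = 34.842 m/s (constant).
v_y(t) = 41.61 sin 33.14° − g t = 22.748 − 9.8 × 3.689 = -13.404 m/s.
Speed = √(v_x² + v_y²) = √(1214.0 + 179.67) = 37.33 m/s.

37.33 m/s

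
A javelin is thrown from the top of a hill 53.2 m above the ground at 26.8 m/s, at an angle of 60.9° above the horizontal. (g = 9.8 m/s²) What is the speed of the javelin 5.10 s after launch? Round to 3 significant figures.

29.6 m/s

v_x = 26.8 cos 60.9° = 13.03 m/s (constant).
v_y(t) = 26.8 sin 60.9° − g t = 23.42 − 9.8 × 5.10 = -26.56 m/s.
Speed = √(v_x² + v_y²) = √(169.8 + 705.4) = 29.6 m/s.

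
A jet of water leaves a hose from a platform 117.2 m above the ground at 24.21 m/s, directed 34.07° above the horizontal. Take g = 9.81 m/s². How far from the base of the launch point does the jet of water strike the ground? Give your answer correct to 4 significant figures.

Components: v_x = 24.21 cos 34.07° = 20.054 m/s, v_y = 24.21 sin 34.07° = 13.563 m/s.
Vertical: 0 = 117.2 + 13.563 t − ½(9.81) t² ⇒ 4.905 t² − 13.563 t − 117.2 = 0.
t = [13.563 + √(183.95 + 2299.5)] / 9.810 = 6.4625 s.
Horizontal: R = v_x · t = 20.054 × 6.4625 = 129.6 m.

129.6 m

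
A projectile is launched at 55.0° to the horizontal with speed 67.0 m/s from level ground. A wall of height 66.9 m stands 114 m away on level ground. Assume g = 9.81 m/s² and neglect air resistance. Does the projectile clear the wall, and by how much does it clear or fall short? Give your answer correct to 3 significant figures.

Yes — it clears the wall by 52.7 m.

v_x = 67.0 cos 55.0° = 38.43 m/s; v_y0 = 67.0 sin 55.0° = 54.88 m/s.
Time to reach the wall: t = 114 / 38.43 = 2.966 s.
Height at that point: y = 54.88×2.966 − 4.905×2.966² = 119.6 m.
That is 119.6 − 66.9 = 52.7 m above the top of the wall, so the projectile clears it.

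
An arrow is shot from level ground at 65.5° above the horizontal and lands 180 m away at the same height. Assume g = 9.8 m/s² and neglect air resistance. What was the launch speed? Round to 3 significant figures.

On level ground, R = v₀² sin(2θ) / g, so v₀ = √(R g / sin 2θ).
sin(2 × 65.5°) = 0.7547.
v₀ = √(180 × 9.8 / 0.7547) = √2337 = 48.3 m/s.

48.3 m/s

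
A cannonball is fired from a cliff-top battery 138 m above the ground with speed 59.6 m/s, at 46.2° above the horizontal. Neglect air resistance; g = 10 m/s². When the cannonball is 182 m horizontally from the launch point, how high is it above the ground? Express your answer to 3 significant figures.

230 m

v_x = 59.6 cos 46.2° = 41.25 m/s, v_y0 = 59.6 sin 46.2° = 43.02 m/s.
Time to reach x = 182 m: t = x / v_x = 182 / 41.25 = 4.412 s.
y = 138 + v_y0 t − ½ g t² = 138 + 43.02×4.412 − 5.000×4.412² = 230 m.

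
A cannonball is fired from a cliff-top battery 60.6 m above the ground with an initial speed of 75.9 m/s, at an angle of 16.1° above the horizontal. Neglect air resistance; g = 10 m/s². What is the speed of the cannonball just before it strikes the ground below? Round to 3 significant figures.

v_x = 75.9 cos 16.1° = 72.92 m/s is unchanged throughout.
For the vertical component, v_y² = v_y0² + 2 g h = (21.05)² + 2×10×60.6 = 1655, so |v_y| = 40.68 m/s.
Impact speed = √(v_x² + v_y²) = √(5317 + 1655) = 83.5 m/s.

83.5 m/s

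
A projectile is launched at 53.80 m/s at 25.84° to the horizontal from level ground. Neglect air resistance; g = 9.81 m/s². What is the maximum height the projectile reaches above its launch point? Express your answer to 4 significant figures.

28.03 m

Vertical component of launch velocity: v_y = 53.80 sin 25.84° = 23.449 m/s.
At the highest point the vertical velocity is zero, so v_y² = 2 g h_max.
h_max = (23.449)² / (2 × 9.81) = 549.86 / 19.62 = 28.03 m.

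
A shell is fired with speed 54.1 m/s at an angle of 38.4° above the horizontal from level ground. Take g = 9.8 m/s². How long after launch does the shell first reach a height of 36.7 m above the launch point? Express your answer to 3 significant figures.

v_y0 = 54.1 sin 38.4° = 33.60 m/s.
Set y = v_y0 t − ½ g t² = 36.7: 4.900 t² − 33.60 t + 36.7 = 0.
t = [33.60 ± √(1129 − 719.3)] / 9.8 = (33.60 ± 20.24) / 9.8, giving t = 1.36 s or t = 5.49 s.
The shell is on the way up at the first time, so t = 1.36 s.

1.36 s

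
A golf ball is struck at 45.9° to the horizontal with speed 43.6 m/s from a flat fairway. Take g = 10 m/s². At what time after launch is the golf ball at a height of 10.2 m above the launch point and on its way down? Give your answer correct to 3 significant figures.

v_y0 = 43.6 sin 45.9° = 31.31 m/s.
Set y = v_y0 t − ½ g t² = 10.2: 5.000 t² − 31.31 t + 10.2 = 0.
t = [31.31 ± √(980.3 − 204.0)] / 10 = (31.31 ± 27.86) / 10, giving t = 0.345 s or t = 5.92 s.
On the way down corresponds to the larger root: t = 5.92 s.

5.92 s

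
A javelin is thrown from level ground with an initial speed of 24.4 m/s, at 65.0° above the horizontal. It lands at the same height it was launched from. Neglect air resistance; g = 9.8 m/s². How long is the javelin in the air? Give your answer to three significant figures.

Vertical component: v_y = 24.4 sin 65.0° = 22.11 m/s.
For a projectile landing at launch height, time of flight is t = 2 v_y / g = 2 × 22.11 / 9.8 = 4.51 s.

4.51 s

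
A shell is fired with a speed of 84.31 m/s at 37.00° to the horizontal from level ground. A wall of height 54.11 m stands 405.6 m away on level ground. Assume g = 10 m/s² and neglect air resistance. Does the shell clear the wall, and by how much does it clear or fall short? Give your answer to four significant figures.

Yes — it clears the wall by 70.10 m.

v_x = 84.31 cos 37.00° = 67.333 m/s; v_y0 = 84.31 sin 37.00° = 50.739 m/s.
Time to reach the wall: t = 405.6 / 67.333 = 6.0238 s.
Height at that point: y = 50.739×6.0238 − 5.000×6.0238² = 124.21 m.
That is 124.21 − 54.11 = 70.10 m above the top of the wall, so the shell clears it.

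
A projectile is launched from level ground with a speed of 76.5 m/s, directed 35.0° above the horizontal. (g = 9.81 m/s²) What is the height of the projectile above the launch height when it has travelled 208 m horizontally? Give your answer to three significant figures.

91.6 m

v_x = 76.5 cos 35.0° = 62.67 m/s, v_y0 = 76.5 sin 35.0° = 43.88 m/s.
Time to reach x = 208 m: t = x / v_x = 208 / 62.67 = 3.319 s.
y = v_y0 t − ½ g t² = 43.88×3.319 − 4.905×3.319² = 91.6 m.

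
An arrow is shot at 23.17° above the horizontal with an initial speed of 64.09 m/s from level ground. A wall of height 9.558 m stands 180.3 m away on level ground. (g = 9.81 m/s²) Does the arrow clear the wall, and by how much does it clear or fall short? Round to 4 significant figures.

Yes — it clears the wall by 21.68 m.

v_x = 64.09 cos 23.17° = 58.921 m/s; v_y0 = 64.09 sin 23.17° = 25.217 m/s.
Time to reach the wall: t = 180.3 / 58.921 = 3.0600 s.
Height at that point: y = 25.217×3.0600 − 4.905×3.0600² = 31.236 m.
That is 31.236 − 9.558 = 21.68 m above the top of the wall, so the arrow clears it.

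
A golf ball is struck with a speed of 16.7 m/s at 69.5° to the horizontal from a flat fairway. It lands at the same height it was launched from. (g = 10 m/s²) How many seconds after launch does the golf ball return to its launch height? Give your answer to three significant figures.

3.13 s

Vertical component: v_y = 16.7 sin 69.5° = 15.64 m/s.
For a projectile landing at launch height, time of flight is t = 2 v_y / g = 2 × 15.64 / 10 = 3.13 s.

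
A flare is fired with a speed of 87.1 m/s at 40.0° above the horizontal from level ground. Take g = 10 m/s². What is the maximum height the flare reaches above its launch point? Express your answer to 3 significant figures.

157 m

Vertical component of launch velocity: v_y = 87.1 sin 40.0° = 55.99 m/s.
At the highest point the vertical velocity is zero, so v_y² = 2 g h_max.
h_max = (55.99)² / (2 × 10) = 3135 / 20.00 = 157 m.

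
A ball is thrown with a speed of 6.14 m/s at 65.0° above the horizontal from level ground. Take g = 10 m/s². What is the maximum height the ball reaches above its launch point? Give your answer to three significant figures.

Vertical component of launch velocity: v_y = 6.14 sin 65.0° = 5.565 m/s.
At the highest point the vertical velocity is zero, so v_y² = 2 g h_max.
h_max = (5.565)² / (2 × 10) = 30.97 / 20.00 = 1.55 m.

1.55 m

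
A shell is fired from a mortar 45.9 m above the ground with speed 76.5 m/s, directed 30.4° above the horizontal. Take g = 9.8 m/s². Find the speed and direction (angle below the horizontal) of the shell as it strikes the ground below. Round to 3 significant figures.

82.2 m/s at 36.6° below the horizontal

v_x = 76.5 cos 30.4° = 65.98 m/s (constant).
|v_y| at impact = √((38.71)² + 2×9.8×45.9) = 48.97 m/s.
Speed = √(65.98² + 48.97²) = 82.2 m/s; angle = arctan(48.97/65.98) = 36.6° below horizontal.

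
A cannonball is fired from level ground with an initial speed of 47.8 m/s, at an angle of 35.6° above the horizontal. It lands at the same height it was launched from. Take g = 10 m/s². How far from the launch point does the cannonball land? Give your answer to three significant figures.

216 m

For level ground, R = v₀² sin(2θ) / g.
sin(2 × 35.6°) = sin 71.20° = 0.9466.
R = (47.8)² × 0.9466 / 10 = 216 m.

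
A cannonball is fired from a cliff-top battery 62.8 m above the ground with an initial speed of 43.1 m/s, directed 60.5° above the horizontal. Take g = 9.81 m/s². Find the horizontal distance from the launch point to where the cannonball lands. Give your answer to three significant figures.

192 m

Components: v_x = 43.1 cos 60.5° = 21.22 m/s, v_y = 43.1 sin 60.5° = 37.51 m/s.
Vertical: 0 = 62.8 + 37.51 t − ½(9.81) t² ⇒ 4.905 t² − 37.51 t − 62.8 = 0.
t = [37.51 + √(1407 + 1232)] / 9.810 = 9.060 s.
Horizontal: R = v_x · t = 21.22 × 9.060 = 192 m.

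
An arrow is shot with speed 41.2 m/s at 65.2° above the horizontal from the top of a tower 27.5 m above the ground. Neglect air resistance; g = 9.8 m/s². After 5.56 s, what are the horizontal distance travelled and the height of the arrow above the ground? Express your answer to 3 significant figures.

x = 96.1 m, y = 84.0 m

v_x = 41.2 cos 65.2° = 17.28 m/s; v_y0 = 41.2 sin 65.2° = 37.40 m/s.
x = v_x t = 17.28 × 5.56 = 96.1 m.
y = 27.5 + v_y0 t − ½ g t² = 84.0 m.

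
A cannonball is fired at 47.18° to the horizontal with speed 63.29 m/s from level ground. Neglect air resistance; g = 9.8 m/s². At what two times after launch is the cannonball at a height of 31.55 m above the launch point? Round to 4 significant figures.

v_y0 = 63.29 sin 47.18° = 46.423 m/s.
Set y = v_y0 t − ½ g t² = 31.55: 4.900 t² − 46.423 t + 31.55 = 0.
t = [46.423 ± √(2155.1 − 618.38)] / 9.8 = (46.423 ± 39.201) / 9.8, giving t = 0.7369 s or t = 8.737 s.
So the cannonball is at 31.55 m at t = 0.7369 s (rising) and t = 8.737 s (falling).

0.7369 s and 8.737 s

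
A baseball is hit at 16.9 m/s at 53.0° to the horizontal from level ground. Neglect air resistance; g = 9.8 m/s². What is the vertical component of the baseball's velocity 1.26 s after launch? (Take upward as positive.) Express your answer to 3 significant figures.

1.15 m/s

Initial vertical component: v_y0 = 16.9 sin 53.0° = 13.50 m/s.
v_y(t) = v_y0 − g t = 13.50 − 9.8 × 1.26 = 1.15 m/s.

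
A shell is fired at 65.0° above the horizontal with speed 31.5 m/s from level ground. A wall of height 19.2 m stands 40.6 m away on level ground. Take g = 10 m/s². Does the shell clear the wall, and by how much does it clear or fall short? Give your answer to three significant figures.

v_x = 31.5 cos 65.0° = 13.31 m/s; v_y0 = 31.5 sin 65.0° = 28.55 m/s.
Time to reach the wall: t = 40.6 / 13.31 = 3.050 s.
Height at that point: y = 28.55×3.050 − 5.000×3.050² = 40.57 m.
That is 40.57 − 19.2 = 21.4 m above the top of the wall, so the shell clears it.

Yes — it clears the wall by 21.4 m.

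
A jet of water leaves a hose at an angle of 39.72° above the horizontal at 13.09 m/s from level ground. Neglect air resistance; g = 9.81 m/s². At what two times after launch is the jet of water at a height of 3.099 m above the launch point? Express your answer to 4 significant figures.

v_y0 = 13.09 sin 39.72° = 8.3650 m/s.
Set y = v_y0 t − ½ g t² = 3.099: 4.905 t² − 8.3650 t + 3.099 = 0.
t = [8.3650 ± √(69.973 − 60.802)] / 9.81 = (8.3650 ± 3.0284) / 9.81, giving t = 0.5440 s or t = 1.161 s.
So the jet of water is at 3.099 m at t = 0.5440 s (rising) and t = 1.161 s (falling).

0.5440 s and 1.161 s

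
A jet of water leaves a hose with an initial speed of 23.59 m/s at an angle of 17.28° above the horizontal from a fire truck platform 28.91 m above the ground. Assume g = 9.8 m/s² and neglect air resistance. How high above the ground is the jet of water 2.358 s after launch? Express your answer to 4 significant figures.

v_y0 = 23.59 sin 17.28° = 7.0072 m/s.
y(t) = 28.91 + v_y0 t − ½ g t² = 28.91 + 7.0072×2.358 − ½×9.8×2.358² = 18.19 m.

18.19 m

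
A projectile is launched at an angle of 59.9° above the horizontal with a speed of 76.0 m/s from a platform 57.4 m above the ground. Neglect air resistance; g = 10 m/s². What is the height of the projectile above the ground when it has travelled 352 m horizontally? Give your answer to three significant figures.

v_x = 76.0 cos 59.9° = 38.11 m/s, v_y0 = 76.0 sin 59.9° = 65.75 m/s.
Time to reach x = 352 m: t = x / v_x = 352 / 38.11 = 9.236 s.
y = 57.4 + v_y0 t − ½ g t² = 57.4 + 65.75×9.236 − 5.000×9.236² = 238 m.

238 m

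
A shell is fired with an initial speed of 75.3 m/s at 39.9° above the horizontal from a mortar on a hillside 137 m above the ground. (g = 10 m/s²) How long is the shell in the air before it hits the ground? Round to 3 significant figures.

Vertical component: v_y = 75.3 sin 39.9° = 48.30 m/s.
Taking up as positive with launch at y = 137 m, landing at y = 0: 0 = 137 + 48.30 t − ½(10) t².
Solving 5.000 t² − 48.30 t − 137 = 0 gives t = [48.30 + √(48.30² + 4·5.000·137)] / 10.00 = 12.0 s.

12.0 s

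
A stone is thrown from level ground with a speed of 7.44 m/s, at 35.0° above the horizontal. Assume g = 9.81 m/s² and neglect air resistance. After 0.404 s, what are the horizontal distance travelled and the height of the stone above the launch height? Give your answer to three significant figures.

v_x = 7.44 cos 35.0° = 6.094 m/s; v_y0 = 7.44 sin 35.0° = 4.267 m/s.
x = v_x t = 6.094 × 0.404 = 2.46 m.
y = v_y0 t − ½ g t² = 4.267×0.404 − 4.905×0.404² = 0.923 m.

x = 2.46 m, y = 0.923 m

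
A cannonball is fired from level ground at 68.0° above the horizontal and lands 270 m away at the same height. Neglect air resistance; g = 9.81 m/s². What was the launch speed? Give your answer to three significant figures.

On level ground, R = v₀² sin(2θ) / g, so v₀ = √(R g / sin 2θ).
sin(2 × 68.0°) = 0.6947.
v₀ = √(270 × 9.81 / 0.6947) = √3813 = 61.7 m/s.

61.7 m/s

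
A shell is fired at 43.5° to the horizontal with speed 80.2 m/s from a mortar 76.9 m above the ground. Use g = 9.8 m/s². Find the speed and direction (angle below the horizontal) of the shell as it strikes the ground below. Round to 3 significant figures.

89.1 m/s at 49.2° below the horizontal

v_x = 80.2 cos 43.5° = 58.18 m/s (constant).
|v_y| at impact = √((55.21)² + 2×9.8×76.9) = 67.49 m/s.
Speed = √(58.18² + 67.49²) = 89.1 m/s; angle = arctan(67.49/58.18) = 49.2° below horizontal.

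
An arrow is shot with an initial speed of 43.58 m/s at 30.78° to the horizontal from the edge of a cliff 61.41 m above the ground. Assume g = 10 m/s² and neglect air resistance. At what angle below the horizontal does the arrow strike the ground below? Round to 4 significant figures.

47.97°

v_x = 43.58 cos 30.78° = 37.441 m/s.
At impact |v_y| = √(v_y0² + 2 g h) = √(22.302² + 2×10×61.41) = 41.540 m/s.
Angle below horizontal = arctan(|v_y| / v_x) = arctan(41.540 / 37.441) = 47.97°.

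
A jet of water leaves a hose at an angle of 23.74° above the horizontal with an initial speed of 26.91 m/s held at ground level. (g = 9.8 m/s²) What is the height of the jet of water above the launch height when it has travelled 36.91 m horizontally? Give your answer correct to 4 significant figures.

5.232 m

v_x = 26.91 cos 23.74° = 24.633 m/s, v_y0 = 26.91 sin 23.74° = 10.834 m/s.
Time to reach x = 36.91 m: t = x / v_x = 36.91 / 24.633 = 1.4984 s.
y = v_y0 t − ½ g t² = 10.834×1.4984 − 4.900×1.4984² = 5.232 m.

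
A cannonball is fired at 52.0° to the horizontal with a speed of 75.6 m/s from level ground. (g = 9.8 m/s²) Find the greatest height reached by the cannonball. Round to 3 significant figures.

181 m

Vertical component of launch velocity: v_y = 75.6 sin 52.0° = 59.57 m/s.
At the highest point the vertical velocity is zero, so v_y² = 2 g h_max.
h_max = (59.57)² / (2 × 9.8) = 3549 / 19.60 = 181 m.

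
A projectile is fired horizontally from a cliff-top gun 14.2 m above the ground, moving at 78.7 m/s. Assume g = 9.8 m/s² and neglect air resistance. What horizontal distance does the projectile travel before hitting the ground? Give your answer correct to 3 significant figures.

134 m

Initial vertical velocity is zero, so the fall time comes from h = ½ g t²: t = √(2 × 14.2 / 9.8) = 1.702 s.
Horizontal motion is uniform at 78.7 m/s, so x = 78.7 × 1.702 = 134 m.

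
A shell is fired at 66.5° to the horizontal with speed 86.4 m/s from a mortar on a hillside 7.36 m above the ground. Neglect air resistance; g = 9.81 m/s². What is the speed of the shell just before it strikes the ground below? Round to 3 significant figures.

87.2 m/s

v_x = 86.4 cos 66.5° = 34.45 m/s is unchanged throughout.
For the vertical component, v_y² = v_y0² + 2 g h = (79.23)² + 2×9.81×7.36 = 6422, so |v_y| = 80.14 m/s.
Impact speed = √(v_x² + v_y²) = √(1187 + 6422) = 87.2 m/s.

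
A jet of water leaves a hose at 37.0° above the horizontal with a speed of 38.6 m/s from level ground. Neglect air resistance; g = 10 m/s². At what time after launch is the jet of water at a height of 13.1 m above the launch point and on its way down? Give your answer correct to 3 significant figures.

3.99 s

v_y0 = 38.6 sin 37.0° = 23.23 m/s.
Set y = v_y0 t − ½ g t² = 13.1: 5.000 t² − 23.23 t + 13.1 = 0.
t = [23.23 ± √(539.6 − 262.0)] / 10 = (23.23 ± 16.66) / 10, giving t = 0.657 s or t = 3.99 s.
On the way down corresponds to the larger root: t = 3.99 s.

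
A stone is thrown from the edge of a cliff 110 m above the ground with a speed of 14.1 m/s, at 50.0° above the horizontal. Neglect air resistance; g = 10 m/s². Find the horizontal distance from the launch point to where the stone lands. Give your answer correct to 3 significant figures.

Components: v_x = 14.1 cos 50.0° = 9.063 m/s, v_y = 14.1 sin 50.0° = 10.80 m/s.
Vertical: 0 = 110 + 10.80 t − ½(10) t² ⇒ 5.000 t² − 10.80 t − 110 = 0.
t = [10.80 + √(116.6 + 2200)] / 10.00 = 5.893 s.
Horizontal: R = v_x · t = 9.063 × 5.893 = 53.4 m.

53.4 m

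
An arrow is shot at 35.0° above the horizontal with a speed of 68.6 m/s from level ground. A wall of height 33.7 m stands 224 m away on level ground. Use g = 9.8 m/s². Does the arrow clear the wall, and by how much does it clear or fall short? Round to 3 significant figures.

v_x = 68.6 cos 35.0° = 56.19 m/s; v_y0 = 68.6 sin 35.0° = 39.35 m/s.
Time to reach the wall: t = 224 / 56.19 = 3.986 s.
Height at that point: y = 39.35×3.986 − 4.900×3.986² = 79.00 m.
That is 79.00 − 33.7 = 45.3 m above the top of the wall, so the arrow clears it.

Yes — it clears the wall by 45.3 m.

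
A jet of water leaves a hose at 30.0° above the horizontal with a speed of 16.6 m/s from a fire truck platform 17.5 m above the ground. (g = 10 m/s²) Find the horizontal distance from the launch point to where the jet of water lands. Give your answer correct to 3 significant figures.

41.4 m

Components: v_x = 16.6 cos 30.0° = 14.38 m/s, v_y = 16.6 sin 30.0° = 8.300 m/s.
Vertical: 0 = 17.5 + 8.300 t − ½(10) t² ⇒ 5.000 t² − 8.300 t − 17.5 = 0.
t = [8.300 + √(68.89 + 350.0)] / 10.00 = 2.877 s.
Horizontal: R = v_x · t = 14.38 × 2.877 = 41.4 m.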